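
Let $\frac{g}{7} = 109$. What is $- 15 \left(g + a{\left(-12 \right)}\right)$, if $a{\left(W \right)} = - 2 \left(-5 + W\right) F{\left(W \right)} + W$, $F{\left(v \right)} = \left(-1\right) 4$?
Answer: $-9225$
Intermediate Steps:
$g = 763$ ($g = 7 \cdot 109 = 763$)
$F{\left(v \right)} = -4$
$a{\left(W \right)} = -40 + 9 W$ ($a{\left(W \right)} = - 2 \left(-5 + W\right) \left(-4\right) + W = - 2 \left(20 - 4 W\right) + W = \left(-40 + 8 W\right) + W = -40 + 9 W$)
$- 15 \left(g + a{\left(-12 \right)}\right) = - 15 \left(763 + \left(-40 + 9 \left(-12\right)\right)\right) = - 15 \left(763 - 148\right) = \left(-15\right) 615 = -9225$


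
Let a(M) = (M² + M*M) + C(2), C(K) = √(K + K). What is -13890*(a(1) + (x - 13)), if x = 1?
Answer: 111120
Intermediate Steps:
C(K) = √2*√K (C(K) = √(2*K) = √2*√K)
a(M) = 2 + 2*M² (a(M) = (M² + M*M) + √2*√2 = (M² + M²) + 2 = 2*M² + 2 = 2 + 2*M²)
-13890*(a(1) + (x - 13)) = -13890*((2 + 2*1²) + (1 - 13)) = -13890*((2 + 2*1) - 12) = -13890*((2 + 2) - 12) = -13890*(4 - 12) = -13890*(-8) = 111120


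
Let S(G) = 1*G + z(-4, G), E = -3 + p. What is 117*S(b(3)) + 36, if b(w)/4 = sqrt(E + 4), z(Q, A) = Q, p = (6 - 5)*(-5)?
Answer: -432 + 936*I ≈ -432.0 + 936.0*I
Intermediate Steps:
p = -5 (p = 1*(-5) = -5)
E = -8 (E = -3 - 5 = -8)
b(w) = 8*I (b(w) = 4*sqrt(-8 + 4) = 4*sqrt(-4) = 4*(2*I) = 8*I)
S(G) = -4 + G (S(G) = 1*G - 4 = G - 4 = -4 + G)
117*S(b(3)) + 36 = 117*(-4 + 8*I) + 36 = (-468 + 936*I) + 36 = -432 + 936*I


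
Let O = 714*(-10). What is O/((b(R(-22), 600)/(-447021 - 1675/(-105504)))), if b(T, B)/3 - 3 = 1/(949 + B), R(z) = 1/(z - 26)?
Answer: 6209650813848485/17513664 ≈ 3.5456e+8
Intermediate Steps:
R(z) = 1/(-26 + z)
b(T, B) = 9 + 3/(949 + B)
O = -7140
O/((b(R(-22), 600)/(-447021 - 1675/(-105504)))) = -7140*(-447021 - 1675/(-105504))*(949 + 600)/(3*(2848 + 3*600)) = -7140*1549*(-447021 - 1675*(-1/105504))/(3*(2848 + 1800)) = -7140/((3*(1/1549)*4648)/(-447021 + 1675/105504)) = -7140/(13944/(1549*(-47162501909/105504))) = -7140/((13944/1549)*(-105504/47162501909)) = -7140/(-1471147776/73054715457041) = -7140*(-73054715457041/1471147776) = 6209650813848485/17513664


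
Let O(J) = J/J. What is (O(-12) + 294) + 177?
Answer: 472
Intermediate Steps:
O(J) = 1
(O(-12) + 294) + 177 = (1 + 294) + 177 = 295 + 177 = 472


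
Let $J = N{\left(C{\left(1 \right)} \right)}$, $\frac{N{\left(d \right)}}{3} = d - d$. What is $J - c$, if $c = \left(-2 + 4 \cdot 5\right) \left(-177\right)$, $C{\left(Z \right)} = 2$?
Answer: $3186$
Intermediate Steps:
$N{\left(d \right)} = 0$ ($N{\left(d \right)} = 3 \left(d - d\right) = 3 \cdot 0 = 0$)
$J = 0$
$c = -3186$ ($c = \left(-2 + 20\right) \left(-177\right) = 18 \left(-177\right) = -3186$)
$J - c = 0 - -3186 = 0 + 3186 = 3186$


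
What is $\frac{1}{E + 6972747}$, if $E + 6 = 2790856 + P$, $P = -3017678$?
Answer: $\frac{1}{6745919} \approx 1.4824 \cdot 10^{-7}$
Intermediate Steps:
$E = -226828$ ($E = -6 + \left(2790856 - 3017678\right) = -6 - 226822 = -226828$)
$\frac{1}{E + 6972747} = \frac{1}{-226828 + 6972747} = \frac{1}{6745919}$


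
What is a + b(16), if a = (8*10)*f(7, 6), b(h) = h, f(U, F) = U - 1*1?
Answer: 496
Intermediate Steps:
f(U, F) = -1 + U (f(U, F) = U - 1 = -1 + U)
a = 480 (a = (8*10)*(-1 + 7) = 80*6 = 480)
a + b(16) = 480 + 16 = 496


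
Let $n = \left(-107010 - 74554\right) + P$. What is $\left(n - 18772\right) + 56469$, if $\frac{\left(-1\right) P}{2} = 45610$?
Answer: $-235087$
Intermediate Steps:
$P = -91220$ ($P = \left(-2\right) 45610 = -91220$)
$n = -272784$ ($n = \left(-107010 - 74554\right) - 91220 = -181564 - 91220 = -272784$)
$\left(n - 18772\right) + 56469 = \left(-272784 - 18772\right) + 56469 = -291556 + 56469 = -235087$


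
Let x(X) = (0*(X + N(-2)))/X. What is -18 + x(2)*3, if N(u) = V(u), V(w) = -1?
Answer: -18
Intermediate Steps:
N(u) = -1
x(X) = 0 (x(X) = (0*(X - 1))/X = (0*(-1 + X))/X = 0/X = 0)
-18 + x(2)*3 = -18 + 0*3 = -18 + 0 = -18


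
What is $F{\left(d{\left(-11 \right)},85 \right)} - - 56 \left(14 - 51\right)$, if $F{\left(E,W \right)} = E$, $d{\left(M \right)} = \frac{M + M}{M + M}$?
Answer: $-2071$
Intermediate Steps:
$d{\left(M \right)} = 1$ ($d{\left(M \right)} = \frac{2 M}{2 M} = 2 M \frac{1}{2 M} = 1$)
$F{\left(d{\left(-11 \right)},85 \right)} - - 56 \left(14 - 51\right) = 1 - - 56 \left(14 - 51\right) = 1 - \left(-56\right) \left(-37\right) = 1 - 2072 = -2071$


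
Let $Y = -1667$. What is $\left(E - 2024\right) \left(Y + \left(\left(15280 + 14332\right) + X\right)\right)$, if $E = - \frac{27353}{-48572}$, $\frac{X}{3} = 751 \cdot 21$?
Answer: $- \frac{3698267488875}{24286} \approx -1.5228 \cdot 10^{8}$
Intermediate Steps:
$X = 47313$ ($X = 3 \cdot 751 \cdot 21 = 3 \cdot 15771 = 47313$)
$E = \frac{27353}{48572}$ ($E = \left(-27353\right) \left(- \frac{1}{48572}\right) = \frac{27353}{48572} \approx 0.56314$)
$\left(E - 2024\right) \left(Y + \left(\left(15280 + 14332\right) + X\right)\right) = \left(\frac{27353}{48572} - 2024\right) \left(-1667 + \left(\left(15280 + 14332\right) + 47313\right)\right) = - \frac{98282375 \left(-1667 + \left(29612 + 47313\right)\right)}{48572} = - \frac{98282375 \left(-1667 + 76925\right)}{48572} = \left(- \frac{98282375}{48572}\right) 75258 = - \frac{3698267488875}{24286}$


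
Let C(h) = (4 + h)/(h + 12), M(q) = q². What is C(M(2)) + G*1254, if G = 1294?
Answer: 3245353/2 ≈ 1.6227e+6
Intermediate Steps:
C(h) = (4 + h)/(12 + h)
C(M(2)) + G*1254 = (4 + 2²)/(12 + 2²) + 1294*1254 = (4 + 4)/(12 + 4) + 1622676 = 8/16 + 1622676 = (1/16)*8 + 1622676 = ½ + 1622676 = 3245353/2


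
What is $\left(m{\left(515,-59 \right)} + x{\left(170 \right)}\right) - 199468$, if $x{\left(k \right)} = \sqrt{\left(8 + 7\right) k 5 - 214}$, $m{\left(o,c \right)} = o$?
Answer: $-198953 + 2 \sqrt{3134} \approx -1.9884 \cdot 10^{5}$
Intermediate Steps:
$x{\left(k \right)} = \sqrt{-214 + 75 k}$ ($x{\left(k \right)} = \sqrt{15 \cdot 5 k - 214} = \sqrt{75 k - 214} = \sqrt{-214 + 75 k}$)
$\left(m{\left(515,-59 \right)} + x{\left(170 \right)}\right) - 199468 = \left(515 + \sqrt{-214 + 75 \cdot 170}\right) - 199468 = \left(515 + \sqrt{-214 + 12750}\right) - 199468 = \left(515 + \sqrt{12536}\right) - 199468 = \left(515 + 2 \sqrt{3134}\right) - 199468 = -198953 + 2 \sqrt{3134}$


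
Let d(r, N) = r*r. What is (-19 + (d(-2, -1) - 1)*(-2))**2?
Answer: 625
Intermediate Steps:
d(r, N) = r**2
(-19 + (d(-2, -1) - 1)*(-2))**2 = (-19 + ((-2)**2 - 1)*(-2))**2 = (-19 + (4 - 1)*(-2))**2 = (-19 + 3*(-2))**2 = (-19 - 6)**2 = (-25)**2 = 625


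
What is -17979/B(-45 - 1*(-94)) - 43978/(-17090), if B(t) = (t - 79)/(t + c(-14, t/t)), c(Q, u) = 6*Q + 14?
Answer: -215038799/17090 ≈ -12583.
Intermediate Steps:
c(Q, u) = 14 + 6*Q
B(t) = (-79 + t)/(-70 + t) (B(t) = (t - 79)/(t + (14 + 6*(-14))) = (-79 + t)/(t + (14 - 84)) = (-79 + t)/(t - 70) = (-79 + t)/(-70 + t))
-17979/B(-45 - 1*(-94)) - 43978/(-17090) = -17979*(-70 + (-45 - 1*(-94)))/(-79 + (-45 - 1*(-94))) - 43978/(-17090) = -17979*(-70 + (-45 + 94))/(-79 + (-45 + 94)) - 43978*(-1/17090) = -17979*(-70 + 49)/(-79 + 49) + 21989/8545 = -17979/(-30/(-21)) + 21989/8545 = -17979/((-1/21*(-30))) + 21989/8545 = -17979/10/7 + 21989/8545 = -17979*7/10 + 21989/8545 = -125853/10 + 21989/8545 = -215038799/17090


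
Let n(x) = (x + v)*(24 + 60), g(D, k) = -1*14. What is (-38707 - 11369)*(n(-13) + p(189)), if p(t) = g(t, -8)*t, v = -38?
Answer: 347026680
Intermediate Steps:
g(D, k) = -14
n(x) = -3192 + 84*x (n(x) = (x - 38)*(24 + 60) = (-38 + x)*84 = -3192 + 84*x)
p(t) = -14*t
(-38707 - 11369)*(n(-13) + p(189)) = (-38707 - 11369)*((-3192 + 84*(-13)) - 14*189) = -50076*((-3192 - 1092) - 2646) = -50076*(-4284 - 2646) = -50076*(-6930) = 347026680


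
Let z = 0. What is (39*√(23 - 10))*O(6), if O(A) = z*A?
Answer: 0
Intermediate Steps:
O(A) = 0 (O(A) = 0*A = 0)
(39*√(23 - 10))*O(6) = (39*√(23 - 10))*0 = (39*√13)*0 = 0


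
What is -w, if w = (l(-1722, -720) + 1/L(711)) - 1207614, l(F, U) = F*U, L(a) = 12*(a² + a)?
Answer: -195765989185/6074784 ≈ -32226.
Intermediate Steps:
L(a) = 12*a + 12*a² (L(a) = 12*(a + a²) = 12*a + 12*a²)
w = 195765989185/6074784 (w = (-1722*(-720) + 1/(12*711*(1 + 711))) - 1207614 = (1239840 + 1/(12*711*712)) - 1207614 = (1239840 + 1/6074784) - 1207614 = 7531760194561/6074784 - 1207614 = 195765989185/6074784 ≈ 32226.)
-w = -1*195765989185/6074784 = -195765989185/6074784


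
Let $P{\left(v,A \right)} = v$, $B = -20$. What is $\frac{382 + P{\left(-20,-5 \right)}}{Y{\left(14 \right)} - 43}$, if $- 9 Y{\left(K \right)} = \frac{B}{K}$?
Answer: $- \frac{22806}{2699} \approx -8.4498$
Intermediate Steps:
$Y{\left(K \right)} = \frac{20}{9 K}$ ($Y{\left(K \right)} = - \frac{\left(-20\right) \frac{1}{K}}{9} = \frac{20}{9 K}$)
$\frac{382 + P{\left(-20,-5 \right)}}{Y{\left(14 \right)} - 43} = \frac{382 - 20}{\frac{20}{9 \cdot 14} - 43} = \frac{362}{\frac{20}{9} \cdot \frac{1}{14} - 43} = \frac{362}{\frac{10}{63} - 43} = \frac{362}{- \frac{2699}{63}} = 362 \left(- \frac{63}{2699}\right) = - \frac{22806}{2699}$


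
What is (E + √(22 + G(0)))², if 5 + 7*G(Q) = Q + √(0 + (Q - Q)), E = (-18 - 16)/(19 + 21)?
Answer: 61623/2800 - 17*√1043/70 ≈ 14.165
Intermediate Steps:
E = -17/20 (E = -34/40 = -34*1/40 = -17/20 ≈ -0.85000)
G(Q) = -5/7 + Q/7 (G(Q) = -5/7 + (Q + √(0 + (Q - Q)))/7 = -5/7 + (Q + √(0 + 0))/7 = -5/7 + (Q + √0)/7 = -5/7 + (Q + 0)/7 = -5/7 + Q/7)
(E + √(22 + G(0)))² = (-17/20 + √(22 + (-5/7 + (⅐)*0)))² = (-17/20 + √(22 + (-5/7 + 0)))² = (-17/20 + √(22 - 5/7))² = (-17/20 + √(149/7))² = (-17/20 + √1043/7)²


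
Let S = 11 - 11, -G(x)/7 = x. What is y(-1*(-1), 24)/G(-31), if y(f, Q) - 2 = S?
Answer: 2/217 ≈ 0.0092166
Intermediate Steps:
G(x) = -7*x
S = 0
y(f, Q) = 2 (y(f, Q) = 2 + 0 = 2)
y(-1*(-1), 24)/G(-31) = 2/((-7*(-31))) = 2/217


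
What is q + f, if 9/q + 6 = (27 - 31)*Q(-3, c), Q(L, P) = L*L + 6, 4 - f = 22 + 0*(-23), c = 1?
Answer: -399/22 ≈ -18.136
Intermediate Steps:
f = -18 (f = 4 - (22 + 0*(-23)) = 4 - (22 + 0) = 4 - 1*22 = 4 - 22 = -18)
Q(L, P) = 6 + L² (Q(L, P) = L² + 6 = 6 + L²)
q = -3/22 (q = 9/(-6 + (27 - 31)*(6 + (-3)²)) = 9/(-6 - 4*(6 + 9)) = 9/(-6 - 4*15) = 9/(-6 - 60) = 9/(-66) = 9*(-1/66) = -3/22 ≈ -0.13636)
q + f = -3/22 - 18 = -399/22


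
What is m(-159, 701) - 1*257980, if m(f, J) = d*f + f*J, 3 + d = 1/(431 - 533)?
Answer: -12544655/34 ≈ -3.6896e+5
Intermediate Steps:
d = -307/102 (d = -3 + 1/(431 - 533) = -3 + 1/(-102) = -3 - 1/102 = -307/102 ≈ -3.0098)
m(f, J) = -307*f/102 + J*f (m(f, J) = -307*f/102 + f*J = -307*f/102 + J*f)
m(-159, 701) - 1*257980 = (1/102)*(-159)*(-307 + 102*701) - 1*257980 = (1/102)*(-159)*(-307 + 71502) - 257980 = (1/102)*(-159)*71195 - 257980 = -3773335/34 - 257980 = -12544655/34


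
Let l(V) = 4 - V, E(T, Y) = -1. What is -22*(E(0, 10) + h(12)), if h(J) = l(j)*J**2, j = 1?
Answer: -9482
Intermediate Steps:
h(J) = 3*J**2 (h(J) = (4 - 1*1)*J**2 = (4 - 1)*J**2 = 3*J**2)
-22*(E(0, 10) + h(12)) = -22*(-1 + 3*12**2) = -22*(-1 + 3*144) = -22*(-1 + 432) = -22*431 = -9482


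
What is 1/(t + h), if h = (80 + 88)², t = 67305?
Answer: 1/95529 ≈ 1.0468e-5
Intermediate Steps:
h = 28224 (h = 168² = 28224)
1/(t + h) = 1/(67305 + 28224) = 1/95529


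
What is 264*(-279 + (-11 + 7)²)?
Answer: -69432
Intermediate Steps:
264*(-279 + (-11 + 7)²) = 264*(-279 + (-4)²) = 264*(-279 + 16) = 264*(-263) = -69432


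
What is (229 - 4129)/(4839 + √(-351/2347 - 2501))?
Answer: -8858563740/10992607357 + 780*I*√13777354706/10992607357 ≈ -0.80587 + 0.0083287*I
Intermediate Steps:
(229 - 4129)/(4839 + √(-351/2347 - 2501)) = -3900/(4839 + √(-351*1/2347 - 2501)) = -3900/(4839 + √(-351/2347 - 2501)) = -3900/(4839 + √(-5870198/2347)) = -3900/(4839 + I*√13777354706/2347)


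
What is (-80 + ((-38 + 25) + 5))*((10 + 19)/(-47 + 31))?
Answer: 319/2 ≈ 159.50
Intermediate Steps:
(-80 + ((-38 + 25) + 5))*((10 + 19)/(-47 + 31)) = (-80 + (-13 + 5))*(29/(-16)) = (-80 - 8)*(29*(-1/16)) = -88*(-29/16) = 319/2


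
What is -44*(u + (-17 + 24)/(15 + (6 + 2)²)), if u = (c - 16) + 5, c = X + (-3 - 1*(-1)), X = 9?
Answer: 13596/79 ≈ 172.10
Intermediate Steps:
c = 7 (c = 9 + (-3 - 1*(-1)) = 9 + (-3 + 1) = 9 - 2 = 7)
u = -4 (u = (7 - 16) + 5 = -9 + 5 = -4)
-44*(u + (-17 + 24)/(15 + (6 + 2)²)) = -44*(-4 + (-17 + 24)/(15 + (6 + 2)²)) = -44*(-4 + 7/(15 + 8²)) = -44*(-4 + 7/(15 + 64)) = -44*(-4 + 7/79) = -44*(-309/79) = 13596/79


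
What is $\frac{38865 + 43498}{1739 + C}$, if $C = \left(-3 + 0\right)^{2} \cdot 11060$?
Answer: $\frac{82363}{101279} \approx 0.81323$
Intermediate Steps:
$C = 99540$ ($C = \left(-3\right)^{2} \cdot 11060 = 9 \cdot 11060 = 99540$)
$\frac{38865 + 43498}{1739 + C} = \frac{38865 + 43498}{1739 + 99540} = \frac{82363}{101279}$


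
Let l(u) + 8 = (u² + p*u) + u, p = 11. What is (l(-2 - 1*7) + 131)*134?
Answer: 12864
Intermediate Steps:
l(u) = -8 + u² + 12*u (l(u) = -8 + ((u² + 11*u) + u) = -8 + (u² + 12*u) = -8 + u² + 12*u)
(l(-2 - 1*7) + 131)*134 = ((-8 + (-2 - 1*7)² + 12*(-2 - 1*7)) + 131)*134 = ((-8 + (-2 - 7)² + 12*(-2 - 7)) + 131)*134 = ((-8 + (-9)² + 12*(-9)) + 131)*134 = ((-8 + 81 - 108) + 131)*134 = (-35 + 131)*134 = 96*134 = 12864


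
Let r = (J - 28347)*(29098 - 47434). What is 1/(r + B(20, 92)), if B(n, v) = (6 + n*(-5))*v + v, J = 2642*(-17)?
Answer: 1/1343305140 ≈ 7.4443e-10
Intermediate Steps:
J = -44914
r = 1343313696 (r = (-44914 - 28347)*(29098 - 47434) = -73261*(-18336) = 1343313696)
B(n, v) = v + v*(6 - 5*n) (B(n, v) = (6 - 5*n)*v + v = v*(6 - 5*n) + v = v + v*(6 - 5*n))
1/(r + B(20, 92)) = 1/(1343313696 + 92*(7 - 5*20)) = 1/(1343313696 + 92*(7 - 100)) = 1/(1343313696 + 92*(-93)) = 1/(1343313696 - 8556) = 1/1343305140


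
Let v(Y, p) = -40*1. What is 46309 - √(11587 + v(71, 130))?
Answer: 46309 - 3*√1283 ≈ 46202.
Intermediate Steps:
v(Y, p) = -40
46309 - √(11587 + v(71, 130)) = 46309 - √(11587 - 40) = 46309 - √11547 = 46309 - 3*√1283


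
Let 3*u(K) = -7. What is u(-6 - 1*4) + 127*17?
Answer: 6470/3 ≈ 2156.7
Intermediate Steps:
u(K) = -7/3 (u(K) = (⅓)*(-7) = -7/3)
u(-6 - 1*4) + 127*17 = -7/3 + 127*17 = -7/3 + 2159 = 6470/3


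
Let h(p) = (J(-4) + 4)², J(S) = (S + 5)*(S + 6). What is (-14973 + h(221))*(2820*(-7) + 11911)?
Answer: 116941773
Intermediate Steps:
J(S) = (5 + S)*(6 + S)
h(p) = 36 (h(p) = ((30 + (-4)² + 11*(-4)) + 4)² = ((30 + 16 - 44) + 4)² = (2 + 4)² = 6² = 36)
(-14973 + h(221))*(2820*(-7) + 11911) = (-14973 + 36)*(2820*(-7) + 11911) = -14937*(-19740 + 11911) = -14937*(-7829) = 116941773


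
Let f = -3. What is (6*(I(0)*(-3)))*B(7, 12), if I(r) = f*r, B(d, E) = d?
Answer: 0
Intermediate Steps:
I(r) = -3*r
(6*(I(0)*(-3)))*B(7, 12) = (6*(-3*0*(-3)))*7 = (6*(0*(-3)))*7 = (6*0)*7 = 0*7 = 0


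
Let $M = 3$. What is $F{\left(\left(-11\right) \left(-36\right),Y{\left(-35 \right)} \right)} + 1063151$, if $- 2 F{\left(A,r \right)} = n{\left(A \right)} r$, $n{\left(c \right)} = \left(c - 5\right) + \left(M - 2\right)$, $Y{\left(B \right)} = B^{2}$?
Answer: $823051$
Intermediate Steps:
$n{\left(c \right)} = -4 + c$ ($n{\left(c \right)} = \left(c - 5\right) + \left(3 - 2\right) = \left(-5 + c\right) + 1 = -4 + c$)
$F{\left(A,r \right)} = - \frac{r \left(-4 + A\right)}{2}$ ($F{\left(A,r \right)} = - \frac{\left(-4 + A\right) r}{2} = - \frac{r \left(-4 + A\right)}{2}$)
$F{\left(\left(-11\right) \left(-36\right),Y{\left(-35 \right)} \right)} + 1063151 = \frac{\left(-35\right)^{2} \left(4 - \left(-11\right) \left(-36\right)\right)}{2} + 1063151 = \frac{1}{2} \cdot 1225 \left(4 - 396\right) + 1063151 = \frac{1}{2} \cdot 1225 \left(-392\right) + 1063151 = -240100 + 1063151 = 823051$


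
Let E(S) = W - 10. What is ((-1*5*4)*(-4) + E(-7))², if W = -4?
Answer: 4356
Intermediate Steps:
E(S) = -14 (E(S) = -4 - 10 = -14)
((-1*5*4)*(-4) + E(-7))² = ((-1*5*4)*(-4) - 14)² = (-5*4*(-4) - 14)² = (-20*(-4) - 14)² = (80 - 14)² = 66² = 4356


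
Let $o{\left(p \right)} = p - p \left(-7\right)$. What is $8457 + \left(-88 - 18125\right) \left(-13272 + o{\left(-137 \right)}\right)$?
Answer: $261692841$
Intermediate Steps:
$o{\left(p \right)} = 8 p$ ($o{\left(p \right)} = p - - 7 p = p + 7 p = 8 p$)
$8457 + \left(-88 - 18125\right) \left(-13272 + o{\left(-137 \right)}\right) = 8457 + \left(-88 - 18125\right) \left(-13272 + 8 \left(-137\right)\right) = 8457 - 18213 \left(-13272 - 1096\right) = 8457 - -261684384 = 8457 + 261684384 = 261692841$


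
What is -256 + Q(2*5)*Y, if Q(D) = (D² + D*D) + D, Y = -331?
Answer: -69766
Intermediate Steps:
Q(D) = D + 2*D² (Q(D) = (D² + D²) + D = 2*D² + D = D + 2*D²)
-256 + Q(2*5)*Y = -256 + ((2*5)*(1 + 2*(2*5)))*(-331) = -256 + (10*(1 + 2*10))*(-331) = -256 + (10*(1 + 20))*(-331) = -256 + (10*21)*(-331) = -256 + 210*(-331) = -256 - 69510 = -69766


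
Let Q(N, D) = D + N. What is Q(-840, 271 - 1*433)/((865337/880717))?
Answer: -882478434/865337 ≈ -1019.8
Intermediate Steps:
Q(-840, 271 - 1*433)/((865337/880717)) = ((271 - 1*433) - 840)/((865337/880717)) = ((271 - 433) - 840)/((865337*(1/880717))) = (-162 - 840)/(865337/880717) = -1002*880717/865337 = -882478434/865337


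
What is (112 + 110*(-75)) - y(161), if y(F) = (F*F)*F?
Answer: -4181419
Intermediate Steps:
y(F) = F**3 (y(F) = F**2*F = F**3)
(112 + 110*(-75)) - y(161) = (112 + 110*(-75)) - 1*161**3 = (112 - 8250) - 1*4173281 = -8138 - 4173281 = -4181419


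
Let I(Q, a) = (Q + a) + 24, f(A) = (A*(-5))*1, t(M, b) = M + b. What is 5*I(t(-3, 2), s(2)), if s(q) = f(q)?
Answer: 65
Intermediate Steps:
f(A) = -5*A (f(A) = -5*A*1 = -5*A)
s(q) = -5*q
I(Q, a) = 24 + Q + a
5*I(t(-3, 2), s(2)) = 5*(24 + (-3 + 2) - 5*2) = 5*(24 - 1 - 10) = 5*13 = 65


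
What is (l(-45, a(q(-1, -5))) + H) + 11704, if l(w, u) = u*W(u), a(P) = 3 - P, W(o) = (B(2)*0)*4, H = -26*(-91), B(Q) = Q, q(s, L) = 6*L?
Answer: 14070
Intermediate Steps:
H = 2366
W(o) = 0 (W(o) = (2*0)*4 = 0*4 = 0)
l(w, u) = 0 (l(w, u) = u*0 = 0)
(l(-45, a(q(-1, -5))) + H) + 11704 = (0 + 2366) + 11704 = 2366 + 11704 = 14070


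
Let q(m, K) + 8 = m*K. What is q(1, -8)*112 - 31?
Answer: -1823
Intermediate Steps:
q(m, K) = -8 + K*m (q(m, K) = -8 + m*K = -8 + K*m)
q(1, -8)*112 - 31 = (-8 - 8*1)*112 - 31 = (-8 - 8)*112 - 31 = -16*112 - 31 = -1792 - 31 = -1823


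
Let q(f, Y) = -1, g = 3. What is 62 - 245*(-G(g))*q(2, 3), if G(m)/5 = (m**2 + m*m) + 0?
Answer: -21988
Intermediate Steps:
G(m) = 10*m**2 (G(m) = 5*((m**2 + m*m) + 0) = 5*((m**2 + m**2) + 0) = 5*(2*m**2 + 0) = 5*(2*m**2) = 10*m**2)
62 - 245*(-G(g))*q(2, 3) = 62 - 245*(-10*3**2)*(-1) = 62 - 245*(-10*9)*(-1) = 62 - 245*(-1*90)*(-1) = 62 - (-22050)*(-1) = 62 - 245*90 = 62 - 22050 = -21988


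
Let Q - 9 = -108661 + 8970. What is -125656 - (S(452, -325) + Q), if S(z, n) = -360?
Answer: -25614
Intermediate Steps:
Q = -99682 (Q = 9 + (-108661 + 8970) = 9 - 99691 = -99682)
-125656 - (S(452, -325) + Q) = -125656 - (-360 - 99682) = -125656 - 1*(-100042) = -125656 + 100042 = -25614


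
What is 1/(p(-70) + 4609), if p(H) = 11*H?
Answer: 1/3839 ≈ 0.00026048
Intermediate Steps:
1/(p(-70) + 4609) = 1/(11*(-70) + 4609) = 1/(-770 + 4609) = 1/3839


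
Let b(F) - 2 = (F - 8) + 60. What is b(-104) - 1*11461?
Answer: -11511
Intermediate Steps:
b(F) = 54 + F (b(F) = 2 + ((F - 8) + 60) = 2 + ((-8 + F) + 60) = 2 + (52 + F) = 54 + F)
b(-104) - 1*11461 = (54 - 104) - 1*11461 = -50 - 11461 = -11511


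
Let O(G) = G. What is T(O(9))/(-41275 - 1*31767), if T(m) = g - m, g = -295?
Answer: 152/36521 ≈ 0.0041620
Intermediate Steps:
T(m) = -295 - m
T(O(9))/(-41275 - 1*31767) = (-295 - 1*9)/(-41275 - 1*31767) = (-295 - 9)/(-41275 - 31767) = -304/(-73042) = -304*(-1/73042) = 152/36521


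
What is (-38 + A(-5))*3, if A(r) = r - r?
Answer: -114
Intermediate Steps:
A(r) = 0
(-38 + A(-5))*3 = (-38 + 0)*3 = -38*3 = -114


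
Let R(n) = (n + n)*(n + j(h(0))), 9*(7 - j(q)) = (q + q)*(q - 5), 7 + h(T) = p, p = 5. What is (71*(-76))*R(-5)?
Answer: -539600/9 ≈ -59956.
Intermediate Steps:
h(T) = -2 (h(T) = -7 + 5 = -2)
j(q) = 7 - 2*q*(-5 + q)/9 (j(q) = 7 - (q + q)*(q - 5)/9 = 7 - 2*q*(-5 + q)/9)
R(n) = 2*n*(35/9 + n) (R(n) = (n + n)*(n + (7 - 2/9*(-2)² + (10/9)*(-2))) = (2*n)*(n + (7 - 2/9*4 - 20/9)) = (2*n)*(n + (7 - 8/9 - 20/9)) = (2*n)*(n + 35/9) = (2*n)*(35/9 + n) = 2*n*(35/9 + n))
(71*(-76))*R(-5) = (71*(-76))*((2/9)*(-5)*(35 + 9*(-5))) = -10792*(-5)*(35 - 45)/9 = -10792*(-5)*(-10)/9 = -5396*100/9 = -539600/9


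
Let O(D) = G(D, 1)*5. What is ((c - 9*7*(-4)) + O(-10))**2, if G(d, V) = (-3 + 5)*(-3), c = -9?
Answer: 45369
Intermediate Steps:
G(d, V) = -6 (G(d, V) = 2*(-3) = -6)
O(D) = -30 (O(D) = -6*5 = -30)
((c - 9*7*(-4)) + O(-10))**2 = ((-9 - 9*7*(-4)) - 30)**2 = ((-9 - 63*(-4)) - 30)**2 = ((-9 - 1*(-252)) - 30)**2 = ((-9 + 252) - 30)**2 = (243 - 30)**2 = 213**2 = 45369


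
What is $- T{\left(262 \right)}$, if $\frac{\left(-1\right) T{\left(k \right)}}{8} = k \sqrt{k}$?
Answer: $2096 \sqrt{262} \approx 33927.0$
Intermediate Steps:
$T{\left(k \right)} = - 8 k^{\frac{3}{2}}$ ($T{\left(k \right)} = - 8 k \sqrt{k} = - 8 k^{\frac{3}{2}}$)
$- T{\left(262 \right)} = - \left(-8\right) 262^{\frac{3}{2}} = - \left(-8\right) 262 \sqrt{262} = - \left(-2096\right) \sqrt{262} = 2096 \sqrt{262}$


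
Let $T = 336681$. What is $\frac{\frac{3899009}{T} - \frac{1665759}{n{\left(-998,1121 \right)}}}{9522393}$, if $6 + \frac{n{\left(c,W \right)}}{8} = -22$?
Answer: $\frac{561702783895}{718145970669792} \approx 0.00078216$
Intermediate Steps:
$n{\left(c,W \right)} = -224$ ($n{\left(c,W \right)} = -48 + 8 \left(-22\right) = -48 - 176 = -224$)
$\frac{\frac{3899009}{T} - \frac{1665759}{n{\left(-998,1121 \right)}}}{9522393} = \frac{\frac{3899009}{336681} - \frac{1665759}{-224}}{9522393} = \left(3899009 \cdot \frac{1}{336681} - - \frac{1665759}{224}\right) \frac{1}{9522393} = \left(\frac{3899009}{336681} + \frac{1665759}{224}\right) \frac{1}{9522393} = \frac{561702783895}{75416544} \cdot \frac{1}{9522393} = \frac{561702783895}{718145970669792}$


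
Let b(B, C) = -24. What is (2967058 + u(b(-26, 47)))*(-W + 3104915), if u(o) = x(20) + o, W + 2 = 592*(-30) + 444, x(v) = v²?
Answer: 9265020360122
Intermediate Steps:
W = -17318 (W = -2 + (592*(-30) + 444) = -2 + (-17760 + 444) = -2 - 17316 = -17318)
u(o) = 400 + o (u(o) = 20² + o = 400 + o)
(2967058 + u(b(-26, 47)))*(-W + 3104915) = (2967058 + (400 - 24))*(-1*(-17318) + 3104915) = (2967058 + 376)*(17318 + 3104915) = 2967434*3122233 = 9265020360122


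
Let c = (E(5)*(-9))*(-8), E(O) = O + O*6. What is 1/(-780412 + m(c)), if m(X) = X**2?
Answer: 1/5569988 ≈ 1.7953e-7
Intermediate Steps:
E(O) = 7*O (E(O) = O + 6*O = 7*O)
c = 2520 (c = ((7*5)*(-9))*(-8) = (35*(-9))*(-8) = -315*(-8) = 2520)
1/(-780412 + m(c)) = 1/(-780412 + 2520**2) = 1/(-780412 + 6350400) = 1/5569988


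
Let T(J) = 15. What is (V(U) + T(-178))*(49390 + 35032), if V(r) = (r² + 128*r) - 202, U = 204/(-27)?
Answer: -7501654498/81 ≈ -9.2613e+7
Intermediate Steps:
U = -68/9 (U = 204*(-1/27) = -68/9 ≈ -7.5556)
V(r) = -202 + r² + 128*r
(V(U) + T(-178))*(49390 + 35032) = ((-202 + (-68/9)² + 128*(-68/9)) + 15)*(49390 + 35032) = ((-202 + 4624/81 - 8704/9) + 15)*84422 = (-90074/81 + 15)*84422 = -88859/81*84422 = -7501654498/81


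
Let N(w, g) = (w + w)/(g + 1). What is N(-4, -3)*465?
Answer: 1860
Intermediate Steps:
N(w, g) = 2*w/(1 + g) (N(w, g) = (2*w)/(1 + g) = 2*w/(1 + g))
N(-4, -3)*465 = (2*(-4)/(1 - 3))*465 = (2*(-4)/(-2))*465 = (2*(-4)*(-½))*465 = 4*465 = 1860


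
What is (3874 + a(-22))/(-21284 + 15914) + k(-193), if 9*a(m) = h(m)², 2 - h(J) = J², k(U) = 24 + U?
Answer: -843496/4833 ≈ -174.53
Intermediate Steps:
h(J) = 2 - J²
a(m) = (2 - m²)²/9
(3874 + a(-22))/(-21284 + 15914) + k(-193) = (3874 + (-2 + (-22)²)²/9)/(-21284 + 15914) + (24 - 193) = (3874 + (-2 + 484)²/9)/(-5370) - 169 = (3874 + (⅑)*482²)*(-1/5370) - 169 = (3874 + (⅑)*232324)*(-1/5370) - 169 = (3874 + 232324/9)*(-1/5370) - 169 = (267190/9)*(-1/5370) - 169 = -26719/4833 - 169 = -843496/4833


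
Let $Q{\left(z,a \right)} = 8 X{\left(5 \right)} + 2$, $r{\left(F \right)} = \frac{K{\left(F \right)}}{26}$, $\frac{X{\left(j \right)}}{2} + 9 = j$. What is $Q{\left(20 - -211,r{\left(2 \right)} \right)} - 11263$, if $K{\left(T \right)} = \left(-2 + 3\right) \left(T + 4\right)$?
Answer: $-11325$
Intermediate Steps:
$K{\left(T \right)} = 4 + T$ ($K{\left(T \right)} = 1 \left(4 + T\right) = 4 + T$)
$X{\left(j \right)} = -18 + 2 j$
$r{\left(F \right)} = \frac{2}{13} + \frac{F}{26}$ ($r{\left(F \right)} = \frac{4 + F}{26} = \left(4 + F\right) \frac{1}{26} = \frac{2}{13} + \frac{F}{26}$)
$Q{\left(z,a \right)} = -62$ ($Q{\left(z,a \right)} = 8 \left(-18 + 2 \cdot 5\right) + 2 = 8 \left(-18 + 10\right) + 2 = 8 \left(-8\right) + 2 = -64 + 2 = -62$)
$Q{\left(20 - -211,r{\left(2 \right)} \right)} - 11263 = -62 - 11263 = -11325$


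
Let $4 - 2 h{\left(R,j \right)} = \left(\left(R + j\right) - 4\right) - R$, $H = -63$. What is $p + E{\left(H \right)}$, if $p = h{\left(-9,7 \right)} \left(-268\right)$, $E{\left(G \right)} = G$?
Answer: $-197$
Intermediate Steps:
$h{\left(R,j \right)} = 4 - \frac{j}{2}$ ($h{\left(R,j \right)} = 2 - \frac{\left(\left(R + j\right) - 4\right) - R}{2} = 2 - \frac{\left(-4 + R + j\right) - R}{2} = 2 - \frac{-4 + j}{2} = 2 - \left(-2 + \frac{j}{2}\right) = 4 - \frac{j}{2}$)
$p = -134$ ($p = \left(4 - \frac{7}{2}\right) \left(-268\right) = \frac{1}{2} \left(-268\right) = -134$)
$p + E{\left(H \right)} = -134 - 63 = -197$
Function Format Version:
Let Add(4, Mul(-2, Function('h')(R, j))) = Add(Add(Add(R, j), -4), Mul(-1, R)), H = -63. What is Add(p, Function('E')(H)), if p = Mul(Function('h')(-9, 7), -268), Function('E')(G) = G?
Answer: -197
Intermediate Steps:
Function('h')(R, j) = Add(4, Mul(Rational(-1, 2), j)) (Function('h')(R, j) = Add(2, Mul(Rational(-1, 2), Add(Add(Add(R, j), -4), Mul(-1, R)))) = Add(2, Mul(Rational(-1, 2), Add(Add(-4, R, j), Mul(-1, R)))) = Add(2, Mul(Rational(-1, 2), Add(-4, j))) = Add(2, Add(2, Mul(Rational(-1, 2), j))) = Add(4, Mul(Rational(-1, 2), j)))
p = -134 (p = Mul(Add(4, Mul(Rational(-1, 2), 7)), -268) = Mul(Add(4, Rational(-7, 2)), -268) = Mul(Rational(1, 2), -268) = -134)
Add(p, Function('E')(H)) = Add(-134, -63) = -197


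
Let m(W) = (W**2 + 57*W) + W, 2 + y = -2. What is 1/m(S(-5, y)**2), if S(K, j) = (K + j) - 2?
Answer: 1/21659 ≈ 4.6170e-5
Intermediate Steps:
y = -4 (y = -2 - 2 = -4)
S(K, j) = -2 + K + j
m(W) = W**2 + 58*W
1/m(S(-5, y)**2) = 1/((-2 - 5 - 4)**2*(58 + (-2 - 5 - 4)**2)) = 1/((-11)**2*(58 + (-11)**2)) = 1/(121*(58 + 121)) = 1/(121*179) = 1/21659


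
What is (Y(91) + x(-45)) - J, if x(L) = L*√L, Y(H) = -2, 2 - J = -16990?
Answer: -16994 - 135*I*√5 ≈ -16994.0 - 301.87*I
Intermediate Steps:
J = 16992 (J = 2 - 1*(-16990) = 2 + 16990 = 16992)
x(L) = L^(3/2)
(Y(91) + x(-45)) - J = (-2 + (-45)^(3/2)) - 1*16992 = (-2 - 135*I*√5) - 16992 = -16994 - 135*I*√5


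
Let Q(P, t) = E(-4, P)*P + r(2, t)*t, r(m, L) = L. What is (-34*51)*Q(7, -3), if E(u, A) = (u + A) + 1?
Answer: -64158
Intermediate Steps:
E(u, A) = 1 + A + u (E(u, A) = (A + u) + 1 = 1 + A + u)
Q(P, t) = t² + P*(-3 + P) (Q(P, t) = (1 + P - 4)*P + t*t = (-3 + P)*P + t² = P*(-3 + P) + t² = t² + P*(-3 + P))
(-34*51)*Q(7, -3) = (-34*51)*((-3)² + 7*(-3 + 7)) = -1734*(9 + 7*4) = -1734*(9 + 28) = -1734*37 = -64158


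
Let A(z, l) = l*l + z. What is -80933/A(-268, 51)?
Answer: -80933/2333 ≈ -34.691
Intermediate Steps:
A(z, l) = z + l² (A(z, l) = l² + z = z + l²)
-80933/A(-268, 51) = -80933/(-268 + 51²) = -80933/(-268 + 2601) = -80933/2333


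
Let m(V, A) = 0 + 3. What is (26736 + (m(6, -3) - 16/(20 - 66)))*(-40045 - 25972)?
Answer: -40600785085/23 ≈ -1.7653e+9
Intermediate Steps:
m(V, A) = 3
(26736 + (m(6, -3) - 16/(20 - 66)))*(-40045 - 25972) = (26736 + (3 - 16/(20 - 66)))*(-40045 - 25972) = (26736 + (3 - 16/(-46)))*(-66017) = (26736 + (3 - 16*(-1/46)))*(-66017) = (26736 + (3 + 8/23))*(-66017) = (26736 + 77/23)*(-66017) = (615005/23)*(-66017) = -40600785085/23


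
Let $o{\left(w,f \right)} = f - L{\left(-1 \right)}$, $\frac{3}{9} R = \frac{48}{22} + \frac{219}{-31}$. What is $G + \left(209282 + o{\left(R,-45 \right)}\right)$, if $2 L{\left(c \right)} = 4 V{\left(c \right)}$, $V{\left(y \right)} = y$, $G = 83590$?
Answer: $292829$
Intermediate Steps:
$R = - \frac{4995}{341}$ ($R = 3 \left(\frac{48}{22} + \frac{219}{-31}\right) = 3 \left(48 \cdot \frac{1}{22} + 219 \left(- \frac{1}{31}\right)\right) = 3 \left(\frac{24}{11} - \frac{219}{31}\right) = 3 \left(- \frac{1665}{341}\right) = - \frac{4995}{341} \approx -14.648$)
$L{\left(c \right)} = 2 c$ ($L{\left(c \right)} = \frac{4 c}{2} = 2 c$)
$o{\left(w,f \right)} = 2 + f$ ($o{\left(w,f \right)} = f - 2 \left(-1\right) = f - -2 = f + 2 = 2 + f$)
$G + \left(209282 + o{\left(R,-45 \right)}\right) = 83590 + \left(209282 + \left(2 - 45\right)\right) = 83590 + \left(209282 - 43\right) = 83590 + 209239 = 292829$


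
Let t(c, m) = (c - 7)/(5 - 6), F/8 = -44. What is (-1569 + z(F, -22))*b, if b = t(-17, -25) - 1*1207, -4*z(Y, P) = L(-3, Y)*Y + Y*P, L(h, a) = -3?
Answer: 4458727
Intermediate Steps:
F = -352 (F = 8*(-44) = -352)
z(Y, P) = 3*Y/4 - P*Y/4 (z(Y, P) = -(-3*Y + Y*P)/4 = -(-3*Y + P*Y)/4 = 3*Y/4 - P*Y/4)
t(c, m) = 7 - c (t(c, m) = (-7 + c)/(-1) = (-7 + c)*(-1) = 7 - c)
b = -1183 (b = (7 - 1*(-17)) - 1*1207 = (7 + 17) - 1207 = 24 - 1207 = -1183)
(-1569 + z(F, -22))*b = (-1569 + (1/4)*(-352)*(3 - 1*(-22)))*(-1183) = (-1569 + (1/4)*(-352)*(3 + 22))*(-1183) = (-1569 + (1/4)*(-352)*25)*(-1183) = (-1569 - 2200)*(-1183) = -3769*(-1183) = 4458727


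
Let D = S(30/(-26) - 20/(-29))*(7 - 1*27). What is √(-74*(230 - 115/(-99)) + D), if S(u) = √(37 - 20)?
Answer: √(-18628390 - 21780*√17)/33 ≈ 131.1*I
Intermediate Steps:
S(u) = √17
D = -20*√17 (D = √17*(7 - 1*27) = √17*(7 - 27) = √17*(-20) = -20*√17 ≈ -82.462)
√(-74*(230 - 115/(-99)) + D) = √(-74*(230 - 115/(-99)) - 20*√17) = √(-74*(230 - 115*(-1/99)) - 20*√17) = √(-74*(230 + 115/99) - 20*√17) = √(-74*22885/99 - 20*√17) = √(-1693490/99 - 20*√17)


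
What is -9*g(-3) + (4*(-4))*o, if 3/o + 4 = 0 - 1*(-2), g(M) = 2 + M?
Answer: 33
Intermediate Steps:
o = -3/2 (o = 3/(-4 + (0 - 1*(-2))) = 3/(-4 + (0 + 2)) = 3/(-4 + 2) = 3/(-2) = 3*(-½) = -3/2 ≈ -1.5000)
-9*g(-3) + (4*(-4))*o = -9*(2 - 3) + (4*(-4))*(-3/2) = -9*(-1) - 16*(-3/2) = 9 + 24 = 33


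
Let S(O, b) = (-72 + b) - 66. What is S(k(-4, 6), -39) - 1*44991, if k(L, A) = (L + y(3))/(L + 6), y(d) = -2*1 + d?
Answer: -45168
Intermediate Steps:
y(d) = -2 + d
k(L, A) = (1 + L)/(6 + L) (k(L, A) = (L + (-2 + 3))/(L + 6) = (L + 1)/(6 + L) = (1 + L)/(6 + L))
S(O, b) = -138 + b
S(k(-4, 6), -39) - 1*44991 = (-138 - 39) - 1*44991 = -177 - 44991 = -45168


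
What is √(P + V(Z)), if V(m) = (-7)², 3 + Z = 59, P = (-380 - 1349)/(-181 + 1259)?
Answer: 3*√124894/154 ≈ 6.8845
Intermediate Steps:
P = -247/154 (P = -1729/1078 = -1729*1/1078 = -247/154 ≈ -1.6039)
Z = 56 (Z = -3 + 59 = 56)
V(m) = 49
√(P + V(Z)) = √(-247/154 + 49) = √(7299/154) = 3*√124894/154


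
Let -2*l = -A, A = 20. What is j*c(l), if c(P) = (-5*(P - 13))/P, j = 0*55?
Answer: 0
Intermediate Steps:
j = 0
l = 10 (l = -(-1)*20/2 = -1/2*(-20) = 10)
c(P) = (65 - 5*P)/P (c(P) = (-5*(-13 + P))/P = (65 - 5*P)/P)
j*c(l) = 0*(-5 + 65/10) = 0*(-5 + 65*(1/10)) = 0*(-5 + 13/2) = 0*(3/2) = 0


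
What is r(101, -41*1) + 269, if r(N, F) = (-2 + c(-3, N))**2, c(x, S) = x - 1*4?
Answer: 350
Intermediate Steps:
c(x, S) = -4 + x (c(x, S) = x - 4 = -4 + x)
r(N, F) = 81 (r(N, F) = (-2 + (-4 - 3))**2 = (-2 - 7)**2 = (-9)**2 = 81)
r(101, -41*1) + 269 = 81 + 269 = 350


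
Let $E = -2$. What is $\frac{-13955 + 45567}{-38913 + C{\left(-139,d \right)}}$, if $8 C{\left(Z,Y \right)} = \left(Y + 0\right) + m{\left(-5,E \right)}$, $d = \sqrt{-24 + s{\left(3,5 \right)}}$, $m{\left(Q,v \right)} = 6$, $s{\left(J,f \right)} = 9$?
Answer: $- \frac{26242006336}{32302148273} - \frac{252896 i \sqrt{15}}{96906444819} \approx -0.81239 - 1.0107 \cdot 10^{-5} i$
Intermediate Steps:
$d = i \sqrt{15}$ ($d = \sqrt{-24 + 9} = \sqrt{-15} = i \sqrt{15} \approx 3.873 i$)
$C{\left(Z,Y \right)} = \frac{3}{4} + \frac{Y}{8}$ ($C{\left(Z,Y \right)} = \frac{\left(Y + 0\right) + 6}{8} = \frac{Y + 6}{8} = \frac{6 + Y}{8} = \frac{3}{4} + \frac{Y}{8}$)
$\frac{-13955 + 45567}{-38913 + C{\left(-139,d \right)}} = \frac{-13955 + 45567}{-38913 + \left(\frac{3}{4} + \frac{i \sqrt{15}}{8}\right)} = \frac{31612}{-38913 + \left(\frac{3}{4} + \frac{i \sqrt{15}}{8}\right)} = \frac{31612}{- \frac{155649}{4} + \frac{i \sqrt{15}}{8}}$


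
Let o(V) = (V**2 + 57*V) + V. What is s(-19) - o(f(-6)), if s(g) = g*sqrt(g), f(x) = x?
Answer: 312 - 19*I*sqrt(19) ≈ 312.0 - 82.819*I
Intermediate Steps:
o(V) = V**2 + 58*V
s(g) = g**(3/2)
s(-19) - o(f(-6)) = (-19)**(3/2) - (-6)*(58 - 6) = -19*I*sqrt(19) - (-6)*52 = -19*I*sqrt(19) - 1*(-312) = -19*I*sqrt(19) + 312 = 312 - 19*I*sqrt(19)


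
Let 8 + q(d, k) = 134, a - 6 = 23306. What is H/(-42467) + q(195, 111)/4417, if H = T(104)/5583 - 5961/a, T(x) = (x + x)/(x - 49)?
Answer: 5472998851301719/191818633675492560 ≈ 0.028532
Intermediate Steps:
a = 23312 (a = 6 + 23306 = 23312)
T(x) = 2*x/(-49 + x) (T(x) = (2*x)/(-49 + x) = 2*x/(-49 + x))
q(d, k) = 126 (q(d, k) = -8 + 134 = 126)
H = -1825565569/7158299280 (H = (2*104/(-49 + 104))/5583 - 5961/23312 = (2*104/55)*(1/5583) - 5961*1/23312 = (2*104*(1/55))*(1/5583) - 5961/23312 = (208/55)*(1/5583) - 5961/23312 = 208/307065 - 5961/23312 = -1825565569/7158299280 ≈ -0.25503)
H/(-42467) + q(195, 111)/4417 = -1825565569/7158299280/(-42467) + 126/4417 = -1825565569/7158299280*(-1/42467) + 126*(1/4417) = 1825565569/303991495523760 + 18/631 = 5472998851301719/191818633675492560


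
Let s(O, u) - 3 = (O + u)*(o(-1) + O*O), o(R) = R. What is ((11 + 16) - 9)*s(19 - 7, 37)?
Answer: 126180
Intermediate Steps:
s(O, u) = 3 + (-1 + O**2)*(O + u) (s(O, u) = 3 + (O + u)*(-1 + O*O) = 3 + (O + u)*(-1 + O**2) = 3 + (-1 + O**2)*(O + u))
((11 + 16) - 9)*s(19 - 7, 37) = ((11 + 16) - 9)*(3 + (19 - 7)**3 - (19 - 7) - 1*37 + 37*(19 - 7)**2) = (27 - 9)*(3 + 12**3 - 1*12 - 37 + 37*12**2) = 18*(3 + 1728 - 12 - 37 + 37*144) = 18*(3 + 1728 - 12 - 37 + 5328) = 18*7010 = 126180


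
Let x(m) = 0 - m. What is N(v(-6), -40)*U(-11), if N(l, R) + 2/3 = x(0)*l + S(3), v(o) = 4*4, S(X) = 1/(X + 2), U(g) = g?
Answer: 77/15 ≈ 5.1333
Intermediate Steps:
x(m) = -m
S(X) = 1/(2 + X)
v(o) = 16
N(l, R) = -7/15 (N(l, R) = -⅔ + ((-1*0)*l + 1/(2 + 3)) = -⅔ + (0*l + 1/5) = -⅔ + (0 + ⅕) = -⅔ + ⅕ = -7/15)
N(v(-6), -40)*U(-11) = -7/15*(-11) = 77/15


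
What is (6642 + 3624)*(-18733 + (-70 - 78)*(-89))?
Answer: -57089226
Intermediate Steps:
(6642 + 3624)*(-18733 + (-70 - 78)*(-89)) = 10266*(-18733 - 148*(-89)) = 10266*(-18733 + 13172) = 10266*(-5561) = -57089226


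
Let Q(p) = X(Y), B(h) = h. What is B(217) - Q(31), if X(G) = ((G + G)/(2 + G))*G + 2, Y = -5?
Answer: 695/3 ≈ 231.67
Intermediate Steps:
X(G) = 2 + 2*G**2/(2 + G) (X(G) = ((2*G)/(2 + G))*G + 2 = (2*G/(2 + G))*G + 2 = 2*G**2/(2 + G) + 2 = 2 + 2*G**2/(2 + G))
Q(p) = -44/3 (Q(p) = 2*(2 - 5 + (-5)**2)/(2 - 5) = 2*(2 - 5 + 25)/(-3) = 2*(-1/3)*22 = -44/3)
B(217) - Q(31) = 217 - 1*(-44/3) = 217 + 44/3 = 695/3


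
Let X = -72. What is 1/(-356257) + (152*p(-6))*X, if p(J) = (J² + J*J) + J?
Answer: -257325856129/356257 ≈ -7.2230e+5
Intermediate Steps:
p(J) = J + 2*J² (p(J) = (J² + J²) + J = 2*J² + J = J + 2*J²)
1/(-356257) + (152*p(-6))*X = 1/(-356257) + (152*(-6*(1 + 2*(-6))))*(-72) = -1/356257 + (152*(-6*(1 - 12)))*(-72) = -1/356257 + (152*(-6*(-11)))*(-72) = -1/356257 + (152*66)*(-72) = -1/356257 + 10032*(-72) = -1/356257 - 722304 = -257325856129/356257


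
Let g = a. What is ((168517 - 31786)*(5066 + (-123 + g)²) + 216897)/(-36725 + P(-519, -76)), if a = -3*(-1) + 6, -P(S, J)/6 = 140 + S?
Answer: -2469852219/34451 ≈ -71692.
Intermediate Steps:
P(S, J) = -840 - 6*S (P(S, J) = -6*(140 + S) = -840 - 6*S)
a = 9 (a = 3 + 6 = 9)
g = 9
((168517 - 31786)*(5066 + (-123 + g)²) + 216897)/(-36725 + P(-519, -76)) = ((168517 - 31786)*(5066 + (-123 + 9)²) + 216897)/(-36725 + (-840 - 6*(-519))) = (136731*(5066 + (-114)²) + 216897)/(-36725 + (-840 + 3114)) = (136731*(5066 + 12996) + 216897)/(-36725 + 2274) = (136731*18062 + 216897)/(-34451) = (2469635322 + 216897)*(-1/34451) = 2469852219*(-1/34451) = -2469852219/34451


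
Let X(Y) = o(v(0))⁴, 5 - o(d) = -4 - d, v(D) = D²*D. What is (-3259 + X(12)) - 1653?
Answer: 1649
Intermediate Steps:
v(D) = D³
o(d) = 9 + d (o(d) = 5 - (-4 - d) = 5 + (4 + d) = 9 + d)
X(Y) = 6561 (X(Y) = (9 + 0³)⁴ = (9 + 0)⁴ = 9⁴ = 6561)
(-3259 + X(12)) - 1653 = (-3259 + 6561) - 1653 = 3302 - 1653 = 1649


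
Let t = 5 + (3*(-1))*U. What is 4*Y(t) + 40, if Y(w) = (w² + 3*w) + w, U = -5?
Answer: 1960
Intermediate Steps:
t = 20 (t = 5 + (3*(-1))*(-5) = 5 - 3*(-5) = 5 + 15 = 20)
Y(w) = w² + 4*w
4*Y(t) + 40 = 4*(20*(4 + 20)) + 40 = 4*(20*24) + 40 = 4*480 + 40 = 1920 + 40 = 1960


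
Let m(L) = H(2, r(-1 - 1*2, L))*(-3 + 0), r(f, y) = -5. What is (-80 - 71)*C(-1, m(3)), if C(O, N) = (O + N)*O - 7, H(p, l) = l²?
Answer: -10419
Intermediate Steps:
m(L) = -75 (m(L) = (-5)²*(-3 + 0) = 25*(-3) = -75)
C(O, N) = -7 + O*(N + O) (C(O, N) = (N + O)*O - 7 = O*(N + O) - 7 = -7 + O*(N + O))
(-80 - 71)*C(-1, m(3)) = (-80 - 71)*(-7 + (-1)² - 75*(-1)) = -151*(-7 + 1 + 75) = -151*69 = -10419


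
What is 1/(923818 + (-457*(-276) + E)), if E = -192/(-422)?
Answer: 211/221539546 ≈ 9.5243e-7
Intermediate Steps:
E = 96/211 (E = -192*(-1/422) = 96/211 ≈ 0.45498)
1/(923818 + (-457*(-276) + E)) = 1/(923818 + (-457*(-276) + 96/211)) = 1/(923818 + (126132 + 96/211)) = 1/(923818 + 26613948/211) = 1/(221539546/211) = 211/221539546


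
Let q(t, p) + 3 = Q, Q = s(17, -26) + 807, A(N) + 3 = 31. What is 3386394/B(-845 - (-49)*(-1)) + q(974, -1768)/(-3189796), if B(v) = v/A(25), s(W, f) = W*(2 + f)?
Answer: -12602223722979/118819901 ≈ -1.0606e+5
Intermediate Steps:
A(N) = 28 (A(N) = -3 + 31 = 28)
B(v) = v/28
Q = 399 (Q = 17*(2 - 26) + 807 = 17*(-24) + 807 = -408 + 807 = 399)
q(t, p) = 396 (q(t, p) = -3 + 399 = 396)
3386394/B(-845 - (-49)*(-1)) + q(974, -1768)/(-3189796) = 3386394/(((-845 - (-49)*(-1))/28)) + 396/(-3189796) = 3386394/(((-845 - 1*49)/28)) + 396*(-1/3189796) = 3386394/(((-845 - 49)/28)) - 99/797449 = 3386394/(((1/28)*(-894))) - 99/797449 = 3386394/(-447/14) - 99/797449 = 3386394*(-14/447) - 99/797449 = -15803172/149 - 99/797449 = -12602223722979/118819901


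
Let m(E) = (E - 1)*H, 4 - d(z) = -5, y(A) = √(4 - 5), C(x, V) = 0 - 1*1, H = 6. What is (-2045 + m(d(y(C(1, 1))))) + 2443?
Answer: 446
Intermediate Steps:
C(x, V) = -1 (C(x, V) = 0 - 1 = -1)
y(A) = I (y(A) = √(-1) = I)
d(z) = 9 (d(z) = 4 - 1*(-5) = 4 + 5 = 9)
m(E) = -6 + 6*E (m(E) = (E - 1)*6 = (-1 + E)*6 = -6 + 6*E)
(-2045 + m(d(y(C(1, 1))))) + 2443 = (-2045 + (-6 + 6*9)) + 2443 = (-2045 + (-6 + 54)) + 2443 = (-2045 + 48) + 2443 = -1997 + 2443 = 446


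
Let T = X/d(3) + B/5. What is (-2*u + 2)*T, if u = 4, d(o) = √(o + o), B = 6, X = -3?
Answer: -36/5 + 3*√6 ≈ 0.14847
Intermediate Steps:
d(o) = √2*√o (d(o) = √(2*o) = √2*√o)
T = 6/5 - √6/2 (T = -3*√6/6 + 6/5 = -3*√6/6 + 6*(⅕) = -√6/2 + 6/5 = 6/5 - √6/2 ≈ -0.024745)
(-2*u + 2)*T = (-2*4 + 2)*(6/5 - √6/2) = (-8 + 2)*(6/5 - √6/2) = -6*(6/5 - √6/2) = -36/5 + 3*√6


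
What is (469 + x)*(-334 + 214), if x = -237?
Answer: -27840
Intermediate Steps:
(469 + x)*(-334 + 214) = (469 - 237)*(-334 + 214) = 232*(-120) = -27840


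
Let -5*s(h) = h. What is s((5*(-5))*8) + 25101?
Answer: 25141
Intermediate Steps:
s(h) = -h/5
s((5*(-5))*8) + 25101 = -5*(-5)*8/5 + 25101 = -(-5)*8 + 25101 = -1/5*(-200) + 25101 = 40 + 25101 = 25141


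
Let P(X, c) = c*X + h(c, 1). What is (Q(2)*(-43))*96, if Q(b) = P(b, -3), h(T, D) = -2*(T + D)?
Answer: 8256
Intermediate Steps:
h(T, D) = -2*D - 2*T (h(T, D) = -2*(D + T) = -2*D - 2*T)
P(X, c) = -2 - 2*c + X*c (P(X, c) = c*X + (-2*1 - 2*c) = X*c + (-2 - 2*c) = -2 - 2*c + X*c)
Q(b) = 4 - 3*b (Q(b) = -2 - 2*(-3) + b*(-3) = -2 + 6 - 3*b = 4 - 3*b)
(Q(2)*(-43))*96 = ((4 - 3*2)*(-43))*96 = ((4 - 6)*(-43))*96 = -2*(-43)*96 = 86*96 = 8256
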